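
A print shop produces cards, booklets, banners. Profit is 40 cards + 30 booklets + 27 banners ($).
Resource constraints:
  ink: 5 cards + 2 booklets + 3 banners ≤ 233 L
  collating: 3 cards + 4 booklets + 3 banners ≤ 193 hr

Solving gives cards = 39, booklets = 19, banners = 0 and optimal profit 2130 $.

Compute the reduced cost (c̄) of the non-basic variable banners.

-3

Check each constraint at x*: ink 233/233 (tight); collating 193/193 (tight).
Dual feasibility on the basic columns requires 5·y_ink + 3·y_collating = 40, 2·y_ink + 4·y_collating = 30.
→ y_ink = 5 and y_collating = 5.
Reduced cost of banners: c₃ − yᵀa₃ = 27 − (5·3 + 5·3) = 27 − 30 = -3.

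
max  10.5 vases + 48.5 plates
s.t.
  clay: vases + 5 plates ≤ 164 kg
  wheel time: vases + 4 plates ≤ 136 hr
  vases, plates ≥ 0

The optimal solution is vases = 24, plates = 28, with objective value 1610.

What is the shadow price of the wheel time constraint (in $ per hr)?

4

Check each constraint at x*: clay 164/164 (tight); wheel time 136/136 (tight).
From A_Bᵀ y = c: 1·y_clay + 1·y_wheel time = 10.5; 5·y_clay + 4·y_wheel time = 48.5.
→ y_clay = 6.5 and y_wheel time = 4.
Shadow price of wheel time = 4.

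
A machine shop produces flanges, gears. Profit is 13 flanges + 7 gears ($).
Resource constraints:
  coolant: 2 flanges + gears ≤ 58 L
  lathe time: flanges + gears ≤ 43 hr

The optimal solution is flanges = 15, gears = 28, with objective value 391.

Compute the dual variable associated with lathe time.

1

Both coolant and lathe time are binding at x*.
The binding rows give the dual system: 2·y_coolant + 1·y_lathe time = 13 and 1·y_coolant + 1·y_lathe time = 7.
Solving: y_coolant = 6, y_lathe time = 1.
Shadow price of lathe time = 1.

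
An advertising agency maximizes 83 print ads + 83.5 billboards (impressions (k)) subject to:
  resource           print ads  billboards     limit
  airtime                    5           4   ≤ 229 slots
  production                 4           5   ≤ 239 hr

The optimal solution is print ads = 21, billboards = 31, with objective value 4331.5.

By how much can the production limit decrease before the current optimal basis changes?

55.8

Binding constraints: airtime, production. The basis is B = [[5,4],[4,5]] with det 9.
Per unit decrease in production, x* moves by d = (0.4444, -0.5556).
The basis stays optimal until billboards reaches 0; allowable decrease = 55.8 hr.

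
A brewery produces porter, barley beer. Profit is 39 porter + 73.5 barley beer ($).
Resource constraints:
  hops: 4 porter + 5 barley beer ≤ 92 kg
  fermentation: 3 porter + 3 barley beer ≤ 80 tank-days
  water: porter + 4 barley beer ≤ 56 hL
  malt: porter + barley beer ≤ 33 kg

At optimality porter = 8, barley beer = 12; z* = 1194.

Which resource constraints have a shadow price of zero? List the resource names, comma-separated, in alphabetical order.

fermentation, malt

hops: 92/92 (binding)
fermentation: 60/80 (slack 20)
water: 56/56 (binding)
malt: 20/33 (slack 13)
By complementary slackness, a constraint with positive slack has shadow price 0 → fermentation, malt.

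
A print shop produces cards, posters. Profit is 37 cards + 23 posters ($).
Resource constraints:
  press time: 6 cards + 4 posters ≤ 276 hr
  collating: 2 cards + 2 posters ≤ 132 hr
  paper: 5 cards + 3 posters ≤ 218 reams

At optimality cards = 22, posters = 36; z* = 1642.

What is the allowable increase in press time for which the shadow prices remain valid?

Binding constraints: press time, paper. The basis is B = [[6,4],[5,3]] with det -2.
Per unit increase in press time, x* moves by d = (-1.5, 2.5).
The basis stays optimal until collating becomes binding; allowable increase = 8 hr.

8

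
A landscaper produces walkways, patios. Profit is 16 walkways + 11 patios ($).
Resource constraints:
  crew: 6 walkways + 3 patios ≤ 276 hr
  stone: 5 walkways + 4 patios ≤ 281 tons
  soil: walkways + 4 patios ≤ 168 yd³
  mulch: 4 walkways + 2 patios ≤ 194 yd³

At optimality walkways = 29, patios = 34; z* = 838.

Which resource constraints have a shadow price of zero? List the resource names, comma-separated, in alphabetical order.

crew: 276/276 (binding)
stone: 281/281 (binding)
soil: 165/168 (slack 3)
mulch: 184/194 (slack 10)
By complementary slackness, a constraint with positive slack has shadow price 0 → mulch, soil.

mulch, soil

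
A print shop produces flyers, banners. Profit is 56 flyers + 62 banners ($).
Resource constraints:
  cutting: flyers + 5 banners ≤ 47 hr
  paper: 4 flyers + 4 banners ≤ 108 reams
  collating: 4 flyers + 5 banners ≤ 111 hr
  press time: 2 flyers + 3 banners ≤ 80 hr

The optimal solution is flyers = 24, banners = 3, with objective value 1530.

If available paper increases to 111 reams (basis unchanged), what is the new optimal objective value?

1554

Check each constraint at x*: cutting 39/47 (slack 8); paper 108/108 (tight); collating 111/111 (tight); press time 57/80 (slack 23).
Slack constraints have shadow price 0 (complementary slackness).
The binding rows give the dual system: 4·y_paper + 4·y_collating = 56 and 4·y_paper + 5·y_collating = 62.
Solving: y_paper = 8, y_collating = 6.
Δz = y_paper·Δb = 8 × (3) = 24, so new z* = 1530 + 24 = 1554.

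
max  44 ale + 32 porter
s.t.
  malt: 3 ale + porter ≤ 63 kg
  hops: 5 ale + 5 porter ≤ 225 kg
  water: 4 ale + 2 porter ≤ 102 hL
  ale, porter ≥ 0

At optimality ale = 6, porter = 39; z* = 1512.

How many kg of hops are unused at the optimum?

0

hops used = 5·6 + 5·39 = 225; slack = 225 − 225 = 0.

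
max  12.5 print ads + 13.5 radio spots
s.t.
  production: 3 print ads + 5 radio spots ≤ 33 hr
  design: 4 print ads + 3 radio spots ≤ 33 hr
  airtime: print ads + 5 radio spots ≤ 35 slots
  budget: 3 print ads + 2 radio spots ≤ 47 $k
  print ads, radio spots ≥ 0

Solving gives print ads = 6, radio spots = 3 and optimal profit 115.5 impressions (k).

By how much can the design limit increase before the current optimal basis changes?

Binding constraints: production, design. The basis is B = [[3,5],[4,3]] with det -11.
Per unit increase in design, x* moves by d = (0.4545, -0.2727).
The basis stays optimal until radio spots reaches 0; allowable increase = 11 hr.

11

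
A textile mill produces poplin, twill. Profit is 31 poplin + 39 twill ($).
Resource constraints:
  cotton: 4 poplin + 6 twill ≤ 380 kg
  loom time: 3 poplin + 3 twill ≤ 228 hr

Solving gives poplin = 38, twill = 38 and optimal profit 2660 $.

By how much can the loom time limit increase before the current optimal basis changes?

57

Binding constraints: cotton, loom time. The basis is B = [[4,6],[3,3]] with det -6.
Per unit increase in loom time, x* moves by d = (1, -0.6667).
The basis stays optimal until twill reaches 0; allowable increase = 57 hr.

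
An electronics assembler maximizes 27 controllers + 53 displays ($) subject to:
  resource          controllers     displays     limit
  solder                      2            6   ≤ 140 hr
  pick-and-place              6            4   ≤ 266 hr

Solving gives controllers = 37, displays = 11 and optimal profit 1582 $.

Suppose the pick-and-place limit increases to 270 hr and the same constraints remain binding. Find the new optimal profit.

At the optimum: solder uses 140 of 140 (binding); pick-and-place uses 266 of 266 (binding).
Dual feasibility on the basic columns requires 2·y_solder + 6·y_pick-and-place = 27, 6·y_solder + 4·y_pick-and-place = 53.
This yields shadow prices y_solder = 7.5, y_pick-and-place = 2.
Δz = y_pick-and-place·Δb = 2 × (4) = 8, so new z* = 1582 + 8 = 1590.

1590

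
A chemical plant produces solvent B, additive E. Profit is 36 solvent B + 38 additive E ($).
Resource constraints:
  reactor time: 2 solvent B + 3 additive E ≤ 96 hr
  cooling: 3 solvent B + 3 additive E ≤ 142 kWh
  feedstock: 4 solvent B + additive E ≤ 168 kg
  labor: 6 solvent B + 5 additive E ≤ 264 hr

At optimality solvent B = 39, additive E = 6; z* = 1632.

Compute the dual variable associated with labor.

At the optimum: reactor time uses 96 of 96 (binding); cooling uses 135 of 142 (slack = 7); feedstock uses 162 of 168 (slack = 6); labor uses 264 of 264 (binding).
Slack constraints have shadow price 0 (complementary slackness).
From A_Bᵀ y = c: 2·y_reactor time + 6·y_labor = 36; 3·y_reactor time + 5·y_labor = 38.
Solving: y_reactor time = 6, y_labor = 4.
Shadow price of labor = 4.

4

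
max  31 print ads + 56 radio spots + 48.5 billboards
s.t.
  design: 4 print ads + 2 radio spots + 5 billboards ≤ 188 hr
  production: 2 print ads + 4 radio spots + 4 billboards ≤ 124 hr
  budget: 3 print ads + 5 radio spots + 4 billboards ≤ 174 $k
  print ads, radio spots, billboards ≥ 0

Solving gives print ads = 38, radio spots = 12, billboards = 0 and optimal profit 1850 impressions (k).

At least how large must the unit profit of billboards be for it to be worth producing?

Binding: production and budget. Non-binding: design (12 unused).
Slack constraints have shadow price 0 (complementary slackness).
The binding rows give the dual system: 2·y_production + 3·y_budget = 31 and 4·y_production + 5·y_budget = 56.
→ y_production = 6.5 and y_budget = 6.
billboards enters the basis when its profit ≥ yᵀa₃ = 6.5·4 + 6·4 = 50.

50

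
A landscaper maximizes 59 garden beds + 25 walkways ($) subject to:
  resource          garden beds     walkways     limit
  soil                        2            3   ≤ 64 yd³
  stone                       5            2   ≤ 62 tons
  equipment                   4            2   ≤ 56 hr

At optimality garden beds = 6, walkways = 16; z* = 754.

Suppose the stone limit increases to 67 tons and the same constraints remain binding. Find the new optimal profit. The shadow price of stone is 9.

799

Δb = 5, so new z* = 754 + (9)·(5) = 754 + 45 = 799.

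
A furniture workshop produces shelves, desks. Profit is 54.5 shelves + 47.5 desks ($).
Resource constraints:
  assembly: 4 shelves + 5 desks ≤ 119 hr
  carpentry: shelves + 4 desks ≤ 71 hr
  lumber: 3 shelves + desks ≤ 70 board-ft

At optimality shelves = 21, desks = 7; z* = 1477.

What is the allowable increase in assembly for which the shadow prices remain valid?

Binding constraints: assembly, lumber. The basis is B = [[4,5],[3,1]] with det -11.
Per unit increase in assembly, x* moves by d = (-0.0909, 0.2727).
The basis stays optimal until carpentry becomes binding; allowable increase = 22 hr.

22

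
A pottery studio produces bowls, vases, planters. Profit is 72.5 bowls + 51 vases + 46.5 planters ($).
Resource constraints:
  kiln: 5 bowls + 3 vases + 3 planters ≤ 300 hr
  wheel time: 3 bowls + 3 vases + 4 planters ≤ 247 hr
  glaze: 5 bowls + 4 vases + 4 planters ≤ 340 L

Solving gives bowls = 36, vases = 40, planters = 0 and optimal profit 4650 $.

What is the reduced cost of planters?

-4.5

Check each constraint at x*: kiln 300/300 (tight); wheel time 228/247 (slack 19); glaze 340/340 (tight).
Since wheel time is not tight, its dual is 0.
Dual feasibility on the basic columns requires 5·y_kiln + 5·y_glaze = 72.5, 3·y_kiln + 4·y_glaze = 51.
→ y_kiln = 7 and y_glaze = 7.5.
Reduced cost of planters: c₃ − yᵀa₃ = 46.5 − (7·3 + 7.5·4) = 46.5 − 51 = -4.5.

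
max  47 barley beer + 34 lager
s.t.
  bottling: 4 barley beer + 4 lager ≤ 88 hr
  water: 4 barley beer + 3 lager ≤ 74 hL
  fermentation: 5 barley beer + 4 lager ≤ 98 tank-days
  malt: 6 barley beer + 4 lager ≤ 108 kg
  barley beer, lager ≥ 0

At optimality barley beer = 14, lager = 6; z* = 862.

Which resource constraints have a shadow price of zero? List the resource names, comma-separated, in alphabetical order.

bottling, fermentation

bottling: 80/88 (slack 8)
water: 74/74 (binding)
fermentation: 94/98 (slack 4)
malt: 108/108 (binding)
By complementary slackness, a constraint with positive slack has shadow price 0 → bottling, fermentation.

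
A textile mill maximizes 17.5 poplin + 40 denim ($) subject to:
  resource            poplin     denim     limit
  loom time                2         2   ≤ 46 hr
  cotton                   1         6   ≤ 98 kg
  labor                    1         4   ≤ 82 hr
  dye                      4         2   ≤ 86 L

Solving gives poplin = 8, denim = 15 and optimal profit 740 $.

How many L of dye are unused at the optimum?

24

dye used = 4·8 + 2·15 = 62; slack = 86 − 62 = 24.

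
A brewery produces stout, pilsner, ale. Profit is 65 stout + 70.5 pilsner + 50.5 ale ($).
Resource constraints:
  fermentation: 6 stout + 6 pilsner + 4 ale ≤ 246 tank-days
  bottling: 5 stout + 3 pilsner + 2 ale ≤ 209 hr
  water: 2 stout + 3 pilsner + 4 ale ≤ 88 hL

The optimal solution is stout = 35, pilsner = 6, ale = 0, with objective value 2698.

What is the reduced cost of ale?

Binding: fermentation and water. Non-binding: bottling (16 unused).
Since bottling is not tight, its dual is 0.
The binding rows give the dual system: 6·y_fermentation + 2·y_water = 65 and 6·y_fermentation + 3·y_water = 70.5.
This yields shadow prices y_fermentation = 9, y_water = 5.5.
Reduced cost of ale: c₃ − yᵀa₃ = 50.5 − (9·4 + 5.5·4) = 50.5 − 58 = -7.5.

-7.5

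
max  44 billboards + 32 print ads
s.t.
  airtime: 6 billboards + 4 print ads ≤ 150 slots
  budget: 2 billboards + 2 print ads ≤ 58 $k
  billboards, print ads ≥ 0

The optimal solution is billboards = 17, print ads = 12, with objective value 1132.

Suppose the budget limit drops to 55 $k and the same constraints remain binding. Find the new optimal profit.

1120

At the optimum: airtime uses 150 of 150 (binding); budget uses 58 of 58 (binding).
The binding rows give the dual system: 6·y_airtime + 2·y_budget = 44 and 4·y_airtime + 2·y_budget = 32.
→ y_airtime = 6 and y_budget = 4.
Δz = y_budget·Δb = 4 × (-3) = -12, so new z* = 1132 − 12 = 1120.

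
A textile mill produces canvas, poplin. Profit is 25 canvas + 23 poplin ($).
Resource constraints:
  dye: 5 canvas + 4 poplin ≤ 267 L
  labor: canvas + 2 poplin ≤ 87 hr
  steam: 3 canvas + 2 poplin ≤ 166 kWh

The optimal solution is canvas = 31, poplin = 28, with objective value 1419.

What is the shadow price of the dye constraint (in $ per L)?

At the optimum: dye uses 267 of 267 (binding); labor uses 87 of 87 (binding); steam uses 149 of 166 (slack = 17).
By complementary slackness, y = 0 for the non-binding constraint.
The binding rows give the dual system: 5·y_dye + 1·y_labor = 25 and 4·y_dye + 2·y_labor = 23.
This yields shadow prices y_dye = 4.5, y_labor = 2.5.
Shadow price of dye = 4.5.

4.5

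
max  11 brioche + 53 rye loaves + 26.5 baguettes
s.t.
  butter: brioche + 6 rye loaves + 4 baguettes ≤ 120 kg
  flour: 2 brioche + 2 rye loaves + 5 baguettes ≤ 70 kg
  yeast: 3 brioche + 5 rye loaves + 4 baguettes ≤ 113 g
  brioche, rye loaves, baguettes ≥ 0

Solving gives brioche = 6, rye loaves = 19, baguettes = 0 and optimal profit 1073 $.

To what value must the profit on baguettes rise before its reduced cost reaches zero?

At the optimum: butter uses 120 of 120 (binding); flour uses 50 of 70 (slack = 20); yeast uses 113 of 113 (binding).
Since flour is not tight, its dual is 0.
Dual feasibility on the basic columns requires 1·y_butter + 3·y_yeast = 11, 6·y_butter + 5·y_yeast = 53.
→ y_butter = 8 and y_yeast = 1.
baguettes enters the basis when its profit ≥ yᵀa₃ = 8·4 + 1·4 = 36.

36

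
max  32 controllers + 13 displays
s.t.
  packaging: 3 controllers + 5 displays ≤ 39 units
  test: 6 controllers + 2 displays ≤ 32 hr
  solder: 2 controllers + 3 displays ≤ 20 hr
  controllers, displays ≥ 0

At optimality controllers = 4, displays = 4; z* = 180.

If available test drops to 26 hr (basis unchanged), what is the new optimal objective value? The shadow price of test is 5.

150

Δb = -6, so new z* = 180 + (5)·(-6) = 180 − 30 = 150.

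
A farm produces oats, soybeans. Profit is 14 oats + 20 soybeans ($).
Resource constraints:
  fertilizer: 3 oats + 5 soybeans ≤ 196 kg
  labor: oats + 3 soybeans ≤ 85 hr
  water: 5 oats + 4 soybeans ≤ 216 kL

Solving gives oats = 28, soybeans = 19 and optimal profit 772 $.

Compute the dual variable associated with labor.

Binding: labor and water. Non-binding: fertilizer (17 unused).
Since fertilizer is not tight, its dual is 0.
From A_Bᵀ y = c: 1·y_labor + 5·y_water = 14; 3·y_labor + 4·y_water = 20.
This yields shadow prices y_labor = 4, y_water = 2.
Shadow price of labor = 4.

4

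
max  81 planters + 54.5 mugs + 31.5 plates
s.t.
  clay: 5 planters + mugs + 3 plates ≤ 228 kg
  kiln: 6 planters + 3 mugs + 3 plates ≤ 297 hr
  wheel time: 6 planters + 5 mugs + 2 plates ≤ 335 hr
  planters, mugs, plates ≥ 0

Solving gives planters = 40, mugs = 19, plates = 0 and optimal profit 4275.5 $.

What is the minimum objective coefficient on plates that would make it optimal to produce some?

At the optimum: clay uses 219 of 228 (slack = 9); kiln uses 297 of 297 (binding); wheel time uses 335 of 335 (binding).
Slack constraints have shadow price 0 (complementary slackness).
Dual feasibility on the basic columns requires 6·y_kiln + 6·y_wheel time = 81, 3·y_kiln + 5·y_wheel time = 54.5.
This yields shadow prices y_kiln = 6.5, y_wheel time = 7.
plates enters the basis when its profit ≥ yᵀa₃ = 6.5·3 + 7·2 = 33.5.

33.5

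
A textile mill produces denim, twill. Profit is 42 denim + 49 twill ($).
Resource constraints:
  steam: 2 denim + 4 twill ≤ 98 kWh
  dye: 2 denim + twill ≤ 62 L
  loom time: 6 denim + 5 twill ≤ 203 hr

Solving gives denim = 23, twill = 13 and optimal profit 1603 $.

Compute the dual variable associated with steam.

6

Check each constraint at x*: steam 98/98 (tight); dye 59/62 (slack 3); loom time 203/203 (tight).
Slack constraints have shadow price 0 (complementary slackness).
The binding rows give the dual system: 2·y_steam + 6·y_loom time = 42 and 4·y_steam + 5·y_loom time = 49.
Solving: y_steam = 6, y_loom time = 5.
Shadow price of steam = 6.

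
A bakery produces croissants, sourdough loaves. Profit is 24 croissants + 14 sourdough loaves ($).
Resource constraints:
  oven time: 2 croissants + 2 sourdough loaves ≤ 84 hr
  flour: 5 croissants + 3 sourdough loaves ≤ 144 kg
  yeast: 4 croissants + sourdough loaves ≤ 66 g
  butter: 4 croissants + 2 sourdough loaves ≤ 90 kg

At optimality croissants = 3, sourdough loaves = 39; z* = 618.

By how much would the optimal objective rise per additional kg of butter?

Check each constraint at x*: oven time 84/84 (tight); flour 132/144 (slack 12); yeast 51/66 (slack 15); butter 90/90 (tight).
By complementary slackness, y = 0 for the non-binding constraints.
From A_Bᵀ y = c: 2·y_oven time + 4·y_butter = 24; 2·y_oven time + 2·y_butter = 14.
→ y_oven time = 2 and y_butter = 5.
Shadow price of butter = 5.

5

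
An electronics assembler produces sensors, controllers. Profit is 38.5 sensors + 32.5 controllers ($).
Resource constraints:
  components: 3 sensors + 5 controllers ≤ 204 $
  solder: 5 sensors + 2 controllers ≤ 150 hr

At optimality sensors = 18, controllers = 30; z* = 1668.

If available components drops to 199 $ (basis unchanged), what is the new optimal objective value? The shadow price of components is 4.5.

1645.5

Δb = -5, so new z* = 1668 + (4.5)·(-5) = 1668 − 22.5 = 1645.5.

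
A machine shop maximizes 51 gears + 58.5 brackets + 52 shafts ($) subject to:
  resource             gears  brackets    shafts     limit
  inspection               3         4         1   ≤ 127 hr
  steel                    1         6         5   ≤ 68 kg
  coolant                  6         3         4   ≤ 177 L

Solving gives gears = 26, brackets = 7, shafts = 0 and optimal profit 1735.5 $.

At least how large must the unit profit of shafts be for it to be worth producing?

Binding: steel and coolant. Non-binding: inspection (21 unused).
Since inspection is not tight, its dual is 0.
The binding rows give the dual system: 1·y_steel + 6·y_coolant = 51 and 6·y_steel + 3·y_coolant = 58.5.
→ y_steel = 6 and y_coolant = 7.5.
shafts enters the basis when its profit ≥ yᵀa₃ = 6·5 + 7.5·4 = 60.

60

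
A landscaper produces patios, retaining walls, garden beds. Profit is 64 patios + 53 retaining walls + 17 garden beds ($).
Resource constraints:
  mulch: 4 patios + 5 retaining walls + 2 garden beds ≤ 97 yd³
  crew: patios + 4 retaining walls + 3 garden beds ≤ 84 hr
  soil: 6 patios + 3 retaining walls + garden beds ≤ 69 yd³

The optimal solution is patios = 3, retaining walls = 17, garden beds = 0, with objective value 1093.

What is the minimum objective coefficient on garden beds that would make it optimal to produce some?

20

Binding: mulch and soil. Non-binding: crew (13 unused).
Slack constraints have shadow price 0 (complementary slackness).
From A_Bᵀ y = c: 4·y_mulch + 6·y_soil = 64; 5·y_mulch + 3·y_soil = 53.
Solving: y_mulch = 7, y_soil = 6.
garden beds enters the basis when its profit ≥ yᵀa₃ = 7·2 + 6·1 = 20.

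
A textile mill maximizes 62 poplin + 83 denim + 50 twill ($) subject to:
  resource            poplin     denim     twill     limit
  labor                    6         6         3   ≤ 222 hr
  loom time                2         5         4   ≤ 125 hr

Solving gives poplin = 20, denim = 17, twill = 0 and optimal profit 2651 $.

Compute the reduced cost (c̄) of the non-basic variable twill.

Check each constraint at x*: labor 222/222 (tight); loom time 125/125 (tight).
The binding rows give the dual system: 6·y_labor + 2·y_loom time = 62 and 6·y_labor + 5·y_loom time = 83.
→ y_labor = 8 and y_loom time = 7.
Reduced cost of twill: c₃ − yᵀa₃ = 50 − (8·3 + 7·4) = 50 − 52 = -2.

-2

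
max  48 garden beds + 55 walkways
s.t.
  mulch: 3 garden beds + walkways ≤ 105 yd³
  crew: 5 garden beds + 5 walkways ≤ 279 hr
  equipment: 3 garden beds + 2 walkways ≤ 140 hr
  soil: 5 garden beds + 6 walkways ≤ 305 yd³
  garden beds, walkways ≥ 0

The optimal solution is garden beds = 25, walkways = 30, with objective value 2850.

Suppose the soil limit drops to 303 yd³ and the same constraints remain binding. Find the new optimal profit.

2832

Check each constraint at x*: mulch 105/105 (tight); crew 275/279 (slack 4); equipment 135/140 (slack 5); soil 305/305 (tight).
Since crew, equipment are not tight, their duals are 0.
The binding rows give the dual system: 3·y_mulch + 5·y_soil = 48 and 1·y_mulch + 6·y_soil = 55.
Solving: y_mulch = 1, y_soil = 9.
Δz = y_soil·Δb = 9 × (-2) = -18, so new z* = 2850 − 18 = 2832.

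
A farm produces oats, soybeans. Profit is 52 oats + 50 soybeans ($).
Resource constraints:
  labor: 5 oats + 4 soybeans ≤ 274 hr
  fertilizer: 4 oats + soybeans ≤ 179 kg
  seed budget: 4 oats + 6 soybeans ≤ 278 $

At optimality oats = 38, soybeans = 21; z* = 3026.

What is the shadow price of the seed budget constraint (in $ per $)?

Check each constraint at x*: labor 274/274 (tight); fertilizer 173/179 (slack 6); seed budget 278/278 (tight).
By complementary slackness, y = 0 for the non-binding constraint.
Dual feasibility on the basic columns requires 5·y_labor + 4·y_seed budget = 52, 4·y_labor + 6·y_seed budget = 50.
This yields shadow prices y_labor = 8, y_seed budget = 3.
Shadow price of seed budget = 3.

3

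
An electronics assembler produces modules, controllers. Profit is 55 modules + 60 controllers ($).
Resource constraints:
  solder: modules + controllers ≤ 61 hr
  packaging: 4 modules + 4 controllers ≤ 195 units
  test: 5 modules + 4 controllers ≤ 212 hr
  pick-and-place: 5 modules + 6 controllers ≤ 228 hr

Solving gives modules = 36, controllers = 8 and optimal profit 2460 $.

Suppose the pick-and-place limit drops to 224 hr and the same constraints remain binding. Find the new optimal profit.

At the optimum: solder uses 44 of 61 (slack = 17); packaging uses 176 of 195 (slack = 19); test uses 212 of 212 (binding); pick-and-place uses 228 of 228 (binding).
Slack constraints have shadow price 0 (complementary slackness).
Dual feasibility on the basic columns requires 5·y_test + 5·y_pick-and-place = 55, 4·y_test + 6·y_pick-and-place = 60.
→ y_test = 3 and y_pick-and-place = 8.
Δz = y_pick-and-place·Δb = 8 × (-4) = -32, so new z* = 2460 − 32 = 2428.

2428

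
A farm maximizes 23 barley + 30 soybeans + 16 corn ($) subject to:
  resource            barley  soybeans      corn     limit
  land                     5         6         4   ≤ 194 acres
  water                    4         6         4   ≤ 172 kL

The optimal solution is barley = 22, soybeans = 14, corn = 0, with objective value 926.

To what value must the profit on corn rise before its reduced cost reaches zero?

Check each constraint at x*: land 194/194 (tight); water 172/172 (tight).
Dual feasibility on the basic columns requires 5·y_land + 4·y_water = 23, 6·y_land + 6·y_water = 30.
This yields shadow prices y_land = 3, y_water = 2.
corn enters the basis when its profit ≥ yᵀa₃ = 3·4 + 2·4 = 20.

20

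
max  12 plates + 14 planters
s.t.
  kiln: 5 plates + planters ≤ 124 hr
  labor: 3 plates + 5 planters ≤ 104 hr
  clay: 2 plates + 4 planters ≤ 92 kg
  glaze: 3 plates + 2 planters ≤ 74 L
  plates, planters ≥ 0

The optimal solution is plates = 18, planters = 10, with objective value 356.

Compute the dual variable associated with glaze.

2

Check each constraint at x*: kiln 100/124 (slack 24); labor 104/104 (tight); clay 76/92 (slack 16); glaze 74/74 (tight).
Slack constraints have shadow price 0 (complementary slackness).
Dual feasibility on the basic columns requires 3·y_labor + 3·y_glaze = 12, 5·y_labor + 2·y_glaze = 14.
→ y_labor = 2 and y_glaze = 2.
Shadow price of glaze = 2.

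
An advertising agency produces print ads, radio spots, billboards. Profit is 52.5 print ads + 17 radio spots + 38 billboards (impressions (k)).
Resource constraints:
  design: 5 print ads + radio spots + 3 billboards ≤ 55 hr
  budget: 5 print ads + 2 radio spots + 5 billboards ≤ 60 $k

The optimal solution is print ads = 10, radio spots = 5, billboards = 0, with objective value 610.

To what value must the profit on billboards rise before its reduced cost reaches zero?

At the optimum: design uses 55 of 55 (binding); budget uses 60 of 60 (binding).
From A_Bᵀ y = c: 5·y_design + 5·y_budget = 52.5; 1·y_design + 2·y_budget = 17.
→ y_design = 4 and y_budget = 6.5.
billboards enters the basis when its profit ≥ yᵀa₃ = 4·3 + 6.5·5 = 44.5.

44.5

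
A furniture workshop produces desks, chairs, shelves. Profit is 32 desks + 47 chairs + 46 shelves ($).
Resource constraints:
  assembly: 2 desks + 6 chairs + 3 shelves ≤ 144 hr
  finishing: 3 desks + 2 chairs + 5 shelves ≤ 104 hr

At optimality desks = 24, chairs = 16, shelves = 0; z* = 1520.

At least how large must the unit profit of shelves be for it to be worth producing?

51.5

At the optimum: assembly uses 144 of 144 (binding); finishing uses 104 of 104 (binding).
The binding rows give the dual system: 2·y_assembly + 3·y_finishing = 32 and 6·y_assembly + 2·y_finishing = 47.
This yields shadow prices y_assembly = 5.5, y_finishing = 7.
shelves enters the basis when its profit ≥ yᵀa₃ = 5.5·3 + 7·5 = 51.5.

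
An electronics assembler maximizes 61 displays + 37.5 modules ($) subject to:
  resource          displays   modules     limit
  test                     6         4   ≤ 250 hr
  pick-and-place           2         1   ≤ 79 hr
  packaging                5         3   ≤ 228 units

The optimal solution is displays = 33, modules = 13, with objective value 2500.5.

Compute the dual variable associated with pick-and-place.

Binding: test and pick-and-place. Non-binding: packaging (24 unused).
By complementary slackness, y = 0 for the non-binding constraint.
From A_Bᵀ y = c: 6·y_test + 2·y_pick-and-place = 61; 4·y_test + 1·y_pick-and-place = 37.5.
This yields shadow prices y_test = 7, y_pick-and-place = 9.5.
Shadow price of pick-and-place = 9.5.

9.5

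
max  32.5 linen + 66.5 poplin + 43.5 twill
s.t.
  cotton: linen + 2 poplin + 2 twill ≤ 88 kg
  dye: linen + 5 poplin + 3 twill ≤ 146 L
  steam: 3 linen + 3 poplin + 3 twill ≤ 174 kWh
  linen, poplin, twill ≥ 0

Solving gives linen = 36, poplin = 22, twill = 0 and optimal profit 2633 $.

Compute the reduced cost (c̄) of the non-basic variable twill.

-6

At the optimum: cotton uses 80 of 88 (slack = 8); dye uses 146 of 146 (binding); steam uses 174 of 174 (binding).
Slack constraints have shadow price 0 (complementary slackness).
Dual feasibility on the basic columns requires 1·y_dye + 3·y_steam = 32.5, 5·y_dye + 3·y_steam = 66.5.
→ y_dye = 8.5 and y_steam = 8.
Reduced cost of twill: c₃ − yᵀa₃ = 43.5 − (8.5·3 + 8·3) = 43.5 − 49.5 = -6.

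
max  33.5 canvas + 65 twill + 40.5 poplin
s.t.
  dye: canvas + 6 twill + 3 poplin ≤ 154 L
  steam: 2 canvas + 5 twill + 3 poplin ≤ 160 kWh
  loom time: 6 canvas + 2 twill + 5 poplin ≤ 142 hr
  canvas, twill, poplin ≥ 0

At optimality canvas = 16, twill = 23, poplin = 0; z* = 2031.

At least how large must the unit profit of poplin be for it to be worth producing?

48.5

At the optimum: dye uses 154 of 154 (binding); steam uses 147 of 160 (slack = 13); loom time uses 142 of 142 (binding).
Slack constraints have shadow price 0 (complementary slackness).
The binding rows give the dual system: 1·y_dye + 6·y_loom time = 33.5 and 6·y_dye + 2·y_loom time = 65.
This yields shadow prices y_dye = 9.5, y_loom time = 4.
poplin enters the basis when its profit ≥ yᵀa₃ = 9.5·3 + 4·5 = 48.5.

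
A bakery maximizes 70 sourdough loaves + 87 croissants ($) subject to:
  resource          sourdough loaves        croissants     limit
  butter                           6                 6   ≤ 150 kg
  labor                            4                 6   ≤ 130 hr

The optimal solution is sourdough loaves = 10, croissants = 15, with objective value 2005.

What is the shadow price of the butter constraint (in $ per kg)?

6

Check each constraint at x*: butter 150/150 (tight); labor 130/130 (tight).
Dual feasibility on the basic columns requires 6·y_butter + 4·y_labor = 70, 6·y_butter + 6·y_labor = 87.
→ y_butter = 6 and y_labor = 8.5.
Shadow price of butter = 6.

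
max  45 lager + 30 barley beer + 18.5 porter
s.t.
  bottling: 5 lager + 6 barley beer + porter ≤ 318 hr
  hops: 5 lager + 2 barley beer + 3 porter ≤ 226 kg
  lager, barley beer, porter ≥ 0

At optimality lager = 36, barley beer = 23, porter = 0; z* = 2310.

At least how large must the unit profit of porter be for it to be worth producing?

21

At the optimum: bottling uses 318 of 318 (binding); hops uses 226 of 226 (binding).
From A_Bᵀ y = c: 5·y_bottling + 5·y_hops = 45; 6·y_bottling + 2·y_hops = 30.
→ y_bottling = 3 and y_hops = 6.
porter enters the basis when its profit ≥ yᵀa₃ = 3·1 + 6·3 = 21.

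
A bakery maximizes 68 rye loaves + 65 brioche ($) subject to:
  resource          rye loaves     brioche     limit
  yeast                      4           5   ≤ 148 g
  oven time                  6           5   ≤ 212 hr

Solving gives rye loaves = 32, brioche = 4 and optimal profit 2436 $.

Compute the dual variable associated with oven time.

At the optimum: yeast uses 148 of 148 (binding); oven time uses 212 of 212 (binding).
From A_Bᵀ y = c: 4·y_yeast + 6·y_oven time = 68; 5·y_yeast + 5·y_oven time = 65.
This yields shadow prices y_yeast = 5, y_oven time = 8.
Shadow price of oven time = 8.

8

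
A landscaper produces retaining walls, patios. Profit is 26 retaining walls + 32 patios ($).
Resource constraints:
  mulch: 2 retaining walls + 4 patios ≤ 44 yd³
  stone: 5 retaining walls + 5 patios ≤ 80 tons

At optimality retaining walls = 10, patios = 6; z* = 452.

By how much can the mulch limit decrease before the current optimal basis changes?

Binding constraints: mulch, stone. The basis is B = [[2,4],[5,5]] with det -10.
Per unit decrease in mulch, x* moves by d = (0.5, -0.5).
The basis stays optimal until patios reaches 0; allowable decrease = 12 yd³.

12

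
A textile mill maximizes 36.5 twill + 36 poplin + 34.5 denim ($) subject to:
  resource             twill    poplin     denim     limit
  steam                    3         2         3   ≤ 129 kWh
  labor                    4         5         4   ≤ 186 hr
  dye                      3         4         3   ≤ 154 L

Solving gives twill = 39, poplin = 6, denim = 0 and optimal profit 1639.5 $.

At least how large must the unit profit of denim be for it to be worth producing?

36.5

Check each constraint at x*: steam 129/129 (tight); labor 186/186 (tight); dye 141/154 (slack 13).
Since dye is not tight, its dual is 0.
Dual feasibility on the basic columns requires 3·y_steam + 4·y_labor = 36.5, 2·y_steam + 5·y_labor = 36.
This yields shadow prices y_steam = 5.5, y_labor = 5.
denim enters the basis when its profit ≥ yᵀa₃ = 5.5·3 + 5·4 = 36.5.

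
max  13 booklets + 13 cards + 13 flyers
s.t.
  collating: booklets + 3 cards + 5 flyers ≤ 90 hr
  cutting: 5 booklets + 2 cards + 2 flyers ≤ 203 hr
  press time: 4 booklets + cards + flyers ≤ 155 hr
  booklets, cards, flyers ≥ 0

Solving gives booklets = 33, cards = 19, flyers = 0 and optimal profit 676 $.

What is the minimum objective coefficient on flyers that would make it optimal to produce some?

19

Check each constraint at x*: collating 90/90 (tight); cutting 203/203 (tight); press time 151/155 (slack 4).
Slack constraints have shadow price 0 (complementary slackness).
Dual feasibility on the basic columns requires 1·y_collating + 5·y_cutting = 13, 3·y_collating + 2·y_cutting = 13.
Solving: y_collating = 3, y_cutting = 2.
flyers enters the basis when its profit ≥ yᵀa₃ = 3·5 + 2·2 = 19.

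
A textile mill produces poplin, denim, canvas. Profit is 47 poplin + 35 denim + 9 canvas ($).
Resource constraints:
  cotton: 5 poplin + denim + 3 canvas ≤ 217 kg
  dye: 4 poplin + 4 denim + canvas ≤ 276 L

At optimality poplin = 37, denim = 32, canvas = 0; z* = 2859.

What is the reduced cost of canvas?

Check each constraint at x*: cotton 217/217 (tight); dye 276/276 (tight).
The binding rows give the dual system: 5·y_cotton + 4·y_dye = 47 and 1·y_cotton + 4·y_dye = 35.
This yields shadow prices y_cotton = 3, y_dye = 8.
Reduced cost of canvas: c₃ − yᵀa₃ = 9 − (3·3 + 8·1) = 9 − 17 = -8.

-8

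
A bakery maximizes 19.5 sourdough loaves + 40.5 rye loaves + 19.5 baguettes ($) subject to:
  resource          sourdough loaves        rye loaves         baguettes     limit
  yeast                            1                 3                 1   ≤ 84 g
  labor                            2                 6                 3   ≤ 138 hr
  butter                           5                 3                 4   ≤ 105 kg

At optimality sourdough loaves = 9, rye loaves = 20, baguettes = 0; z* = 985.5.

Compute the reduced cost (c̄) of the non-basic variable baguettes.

-4.5

At the optimum: yeast uses 69 of 84 (slack = 15); labor uses 138 of 138 (binding); butter uses 105 of 105 (binding).
Slack constraints have shadow price 0 (complementary slackness).
The binding rows give the dual system: 2·y_labor + 5·y_butter = 19.5 and 6·y_labor + 3·y_butter = 40.5.
Solving: y_labor = 6, y_butter = 1.5.
Reduced cost of baguettes: c₃ − yᵀa₃ = 19.5 − (6·3 + 1.5·4) = 19.5 − 24 = -4.5.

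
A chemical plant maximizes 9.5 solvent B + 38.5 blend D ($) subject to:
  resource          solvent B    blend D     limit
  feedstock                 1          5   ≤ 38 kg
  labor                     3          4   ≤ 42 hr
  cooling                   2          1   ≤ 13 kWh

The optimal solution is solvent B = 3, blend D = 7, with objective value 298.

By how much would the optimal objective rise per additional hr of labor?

0

At the optimum: feedstock uses 38 of 38 (binding); labor uses 37 of 42 (slack = 5); cooling uses 13 of 13 (binding).
Since labor is not tight, its dual is 0.
Dual feasibility on the basic columns requires 1·y_feedstock + 2·y_cooling = 9.5, 5·y_feedstock + 1·y_cooling = 38.5.
Solving: y_feedstock = 7.5, y_cooling = 1.
Shadow price of labor = 0.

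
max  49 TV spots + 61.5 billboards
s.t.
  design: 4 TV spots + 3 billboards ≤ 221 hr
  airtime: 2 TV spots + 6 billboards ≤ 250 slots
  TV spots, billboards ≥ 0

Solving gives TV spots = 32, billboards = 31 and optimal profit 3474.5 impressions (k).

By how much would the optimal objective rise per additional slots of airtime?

5.5

Check each constraint at x*: design 221/221 (tight); airtime 250/250 (tight).
The binding rows give the dual system: 4·y_design + 2·y_airtime = 49 and 3·y_design + 6·y_airtime = 61.5.
This yields shadow prices y_design = 9.5, y_airtime = 5.5.
Shadow price of airtime = 5.5.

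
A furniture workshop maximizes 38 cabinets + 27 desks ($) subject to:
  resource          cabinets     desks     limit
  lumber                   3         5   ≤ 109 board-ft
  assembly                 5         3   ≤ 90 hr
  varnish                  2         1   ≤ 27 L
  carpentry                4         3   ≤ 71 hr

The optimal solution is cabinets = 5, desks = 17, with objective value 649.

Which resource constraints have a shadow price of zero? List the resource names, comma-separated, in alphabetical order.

assembly, lumber

lumber: 100/109 (slack 9)
assembly: 76/90 (slack 14)
varnish: 27/27 (binding)
carpentry: 71/71 (binding)
By complementary slackness, a constraint with positive slack has shadow price 0 → assembly, lumber.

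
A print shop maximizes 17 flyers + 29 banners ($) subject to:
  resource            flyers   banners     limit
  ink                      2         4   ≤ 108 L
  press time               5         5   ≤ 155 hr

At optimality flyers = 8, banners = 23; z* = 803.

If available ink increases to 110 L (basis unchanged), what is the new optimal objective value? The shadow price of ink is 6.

815

Δb = 2, so new z* = 803 + (6)·(2) = 803 + 12 = 815.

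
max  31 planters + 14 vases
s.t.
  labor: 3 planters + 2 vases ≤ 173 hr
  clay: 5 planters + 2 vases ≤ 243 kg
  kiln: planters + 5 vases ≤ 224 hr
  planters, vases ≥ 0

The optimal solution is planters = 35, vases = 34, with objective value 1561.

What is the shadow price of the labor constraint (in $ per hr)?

At the optimum: labor uses 173 of 173 (binding); clay uses 243 of 243 (binding); kiln uses 205 of 224 (slack = 19).
Slack constraints have shadow price 0 (complementary slackness).
The binding rows give the dual system: 3·y_labor + 5·y_clay = 31 and 2·y_labor + 2·y_clay = 14.
Solving: y_labor = 2, y_clay = 5.
Shadow price of labor = 2.

2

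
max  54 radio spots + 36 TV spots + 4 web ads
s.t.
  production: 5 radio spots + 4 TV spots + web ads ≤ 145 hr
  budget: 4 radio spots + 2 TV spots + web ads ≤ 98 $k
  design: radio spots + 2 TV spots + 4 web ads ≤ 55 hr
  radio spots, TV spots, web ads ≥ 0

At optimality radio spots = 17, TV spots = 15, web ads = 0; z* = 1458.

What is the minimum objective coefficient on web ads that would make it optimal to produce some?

Check each constraint at x*: production 145/145 (tight); budget 98/98 (tight); design 47/55 (slack 8).
Since design is not tight, its dual is 0.
From A_Bᵀ y = c: 5·y_production + 4·y_budget = 54; 4·y_production + 2·y_budget = 36.
This yields shadow prices y_production = 6, y_budget = 6.
web ads enters the basis when its profit ≥ yᵀa₃ = 6·1 + 6·1 = 12.

12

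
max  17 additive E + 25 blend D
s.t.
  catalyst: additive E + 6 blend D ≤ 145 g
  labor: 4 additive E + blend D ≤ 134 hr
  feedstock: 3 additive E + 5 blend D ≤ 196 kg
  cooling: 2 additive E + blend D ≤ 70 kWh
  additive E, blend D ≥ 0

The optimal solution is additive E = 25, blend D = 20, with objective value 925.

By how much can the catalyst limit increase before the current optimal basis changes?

Binding constraints: catalyst, cooling. The basis is B = [[1,6],[2,1]] with det -11.
Per unit increase in catalyst, x* moves by d = (-0.0909, 0.1818).
The basis stays optimal until feedstock becomes binding; allowable increase = 33 g.

33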